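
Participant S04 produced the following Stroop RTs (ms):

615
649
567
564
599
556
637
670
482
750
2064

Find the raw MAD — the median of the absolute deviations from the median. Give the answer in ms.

Sorted: 482, 556, 564, 567, 599, 615, 637, 649, 670, 750, 2064 → median = 615
|x − 615|: 0, 34, 48, 51, 16, 59, 22, 55, 133, 135, 1449
Sorted deviations: 0, 16, 22, 34, 48, 51, 55, 59, 133, 135, 1449 → MAD = 51

51 ms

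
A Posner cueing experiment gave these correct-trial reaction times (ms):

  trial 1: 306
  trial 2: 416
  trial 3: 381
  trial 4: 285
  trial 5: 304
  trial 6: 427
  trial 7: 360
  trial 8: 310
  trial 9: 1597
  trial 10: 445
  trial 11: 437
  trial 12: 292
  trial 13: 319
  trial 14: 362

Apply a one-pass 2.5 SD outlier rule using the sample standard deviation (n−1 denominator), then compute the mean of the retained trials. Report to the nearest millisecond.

357 ms

n = 14, ΣRT = 6241, M = 445.786
Σ(x−M)² = 1468846.36; s = √(1468846.36/13) = 336.137
Cutoffs: 445.786 ± 2.5·336.137 → [-394.6, 1286.1]
Outside: 1597 → excluded.
Retained (n=13): Σ = 4644, mean = 4644/13 = 357.231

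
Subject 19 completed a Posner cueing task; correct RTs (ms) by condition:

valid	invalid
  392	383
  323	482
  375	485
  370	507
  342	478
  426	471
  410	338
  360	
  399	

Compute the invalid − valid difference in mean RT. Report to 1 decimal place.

71.7 ms

M(valid) = 3397/9 = 377.444
M(invalid) = 3144/7 = 449.143
Difference = 449.143 − 377.444 = 71.698 ms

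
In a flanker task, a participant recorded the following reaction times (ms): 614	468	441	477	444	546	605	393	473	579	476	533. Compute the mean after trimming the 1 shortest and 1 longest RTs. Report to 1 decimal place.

504.2 ms

Sorted: 393, 441, 444, 468, 473, 476, 477, 533, 546, 579, 605, 614
Drop lowest 1 (393) and highest 1 (614)
Remaining (n=10): Σ = 5042, mean = 5042/10 = 504.200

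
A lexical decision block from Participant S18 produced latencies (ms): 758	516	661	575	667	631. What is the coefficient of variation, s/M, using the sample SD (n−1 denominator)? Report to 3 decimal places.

n = 6, Σ = 3808, M = 634.6667
Σ(x−M)² = 34605.333; s = √(34605.333/5) = 83.1929
CV = 83.1929 / 634.6667 = 0.13108

0.131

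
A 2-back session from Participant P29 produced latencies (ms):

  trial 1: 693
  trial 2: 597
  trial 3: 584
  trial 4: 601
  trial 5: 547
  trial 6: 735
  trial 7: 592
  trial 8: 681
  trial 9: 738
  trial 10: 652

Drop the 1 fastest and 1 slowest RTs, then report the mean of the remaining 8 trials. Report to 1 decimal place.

641.9 ms

Sorted: 547, 584, 592, 597, 601, 652, 681, 693, 735, 738
Drop lowest 1 (547) and highest 1 (738)
Remaining (n=8): Σ = 5135, mean = 5135/8 = 641.875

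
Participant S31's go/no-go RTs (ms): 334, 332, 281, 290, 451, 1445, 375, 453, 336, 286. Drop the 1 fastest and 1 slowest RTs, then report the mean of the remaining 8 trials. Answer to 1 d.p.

357.1 ms

Sorted: 281, 286, 290, 332, 334, 336, 375, 451, 453, 1445
Drop lowest 1 (281) and highest 1 (1445)
Remaining (n=8): Σ = 2857, mean = 2857/8 = 357.125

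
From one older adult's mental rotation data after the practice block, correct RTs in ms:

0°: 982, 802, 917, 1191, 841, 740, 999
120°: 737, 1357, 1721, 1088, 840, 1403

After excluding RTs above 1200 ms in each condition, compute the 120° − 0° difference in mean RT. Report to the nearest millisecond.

-36 ms

120°: exclude 1357, 1721, 1403
M(0°) = 6472/7 = 924.571
M(120°) = 2665/3 = 888.333
Difference = 888.333 − 924.571 = -36.238 ms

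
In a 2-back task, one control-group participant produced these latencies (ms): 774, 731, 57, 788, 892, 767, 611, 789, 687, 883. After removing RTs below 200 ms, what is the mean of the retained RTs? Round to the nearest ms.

769 ms

Excluded: 57
Retained (n=9): Σ = 6922
Mean = 6922/9 = 769.1111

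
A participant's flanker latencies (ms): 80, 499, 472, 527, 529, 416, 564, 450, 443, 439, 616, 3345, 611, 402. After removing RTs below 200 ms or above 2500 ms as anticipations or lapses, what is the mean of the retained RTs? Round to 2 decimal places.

497.33 ms

Excluded: 80, 3345
Retained (n=12): Σ = 5968
Mean = 5968/12 = 497.3333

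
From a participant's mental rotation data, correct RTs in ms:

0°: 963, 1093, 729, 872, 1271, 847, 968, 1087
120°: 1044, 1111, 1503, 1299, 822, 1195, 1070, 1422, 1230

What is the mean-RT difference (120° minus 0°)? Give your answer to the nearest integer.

M(0°) = 7830/8 = 978.750
M(120°) = 10696/9 = 1188.444
Difference = 1188.444 − 978.750 = 209.694 ms

210 ms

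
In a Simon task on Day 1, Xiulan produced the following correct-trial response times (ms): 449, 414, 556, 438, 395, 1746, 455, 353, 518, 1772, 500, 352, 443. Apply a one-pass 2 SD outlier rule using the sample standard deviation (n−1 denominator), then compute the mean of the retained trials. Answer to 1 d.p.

443.0 ms

n = 13, ΣRT = 8391, M = 645.462
Σ(x−M)² = 2972545.23; s = √(2972545.23/12) = 497.707
Cutoffs: 645.462 ± 2·497.707 → [-350.0, 1640.9]
Outside: 1746, 1772 → excluded.
Retained (n=11): Σ = 4873, mean = 4873/11 = 443.000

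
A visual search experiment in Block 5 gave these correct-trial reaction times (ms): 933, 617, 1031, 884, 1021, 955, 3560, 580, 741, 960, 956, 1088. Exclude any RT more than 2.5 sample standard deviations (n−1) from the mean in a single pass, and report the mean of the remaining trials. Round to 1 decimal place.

n = 12, ΣRT = 13326, M = 1110.500
Σ(x−M)² = 6829899.00; s = √(6829899.00/11) = 787.972
Cutoffs: 1110.500 ± 2.5·787.972 → [-859.4, 3080.4]
Outside: 3560 → excluded.
Retained (n=11): Σ = 9766, mean = 9766/11 = 887.818

887.8 ms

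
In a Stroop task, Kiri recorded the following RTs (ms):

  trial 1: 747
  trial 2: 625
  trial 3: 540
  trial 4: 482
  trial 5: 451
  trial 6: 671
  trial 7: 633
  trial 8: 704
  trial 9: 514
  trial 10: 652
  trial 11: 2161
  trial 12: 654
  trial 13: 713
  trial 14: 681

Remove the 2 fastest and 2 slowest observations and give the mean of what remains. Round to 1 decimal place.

Sorted: 451, 482, 514, 540, 625, 633, 652, 654, 671, 681, 704, 713, 747, 2161
Drop lowest 2 (451, 482) and highest 2 (747, 2161)
Remaining (n=10): Σ = 6387, mean = 6387/10 = 638.700

638.7 ms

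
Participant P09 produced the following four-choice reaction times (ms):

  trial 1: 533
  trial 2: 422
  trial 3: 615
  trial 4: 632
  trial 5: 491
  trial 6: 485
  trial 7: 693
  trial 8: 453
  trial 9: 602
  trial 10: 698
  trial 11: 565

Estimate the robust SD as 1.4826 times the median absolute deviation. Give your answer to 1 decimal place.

109.7 ms

Sorted: 422, 453, 485, 491, 533, 565, 602, 615, 632, 693, 698 → median = 565
|x − 565| sorted: 0, 32, 37, 50, 67, 74, 80, 112, 128, 133, 143 → MAD = 74
Robust SD ≈ 1.4826 × 74 = 109.712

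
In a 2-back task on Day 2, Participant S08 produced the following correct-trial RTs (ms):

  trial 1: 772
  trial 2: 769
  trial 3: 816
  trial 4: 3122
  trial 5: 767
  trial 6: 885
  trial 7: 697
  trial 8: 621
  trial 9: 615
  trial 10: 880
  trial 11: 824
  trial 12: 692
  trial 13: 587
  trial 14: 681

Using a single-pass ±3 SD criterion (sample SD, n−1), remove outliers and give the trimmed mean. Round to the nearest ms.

739 ms

n = 14, ΣRT = 12728, M = 909.143
Σ(x−M)² = 5390273.71; s = √(5390273.71/13) = 643.923
Cutoffs: 909.143 ± 3·643.923 → [-1022.6, 2840.9]
Outside: 3122 → excluded.
Retained (n=13): Σ = 9606, mean = 9606/13 = 738.923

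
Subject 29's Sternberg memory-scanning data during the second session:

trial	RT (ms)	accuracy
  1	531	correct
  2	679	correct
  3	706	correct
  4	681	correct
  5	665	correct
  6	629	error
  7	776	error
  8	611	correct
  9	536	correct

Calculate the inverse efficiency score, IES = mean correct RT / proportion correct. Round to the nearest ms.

810 ms

Correct trials (n=7): 531, 679, 706, 681, 665, 611, 536
Mean correct RT = 4409/7 = 629.8571 ms
Proportion correct = 7/9
IES = 629.8571 / (7/9) = 809.816 ms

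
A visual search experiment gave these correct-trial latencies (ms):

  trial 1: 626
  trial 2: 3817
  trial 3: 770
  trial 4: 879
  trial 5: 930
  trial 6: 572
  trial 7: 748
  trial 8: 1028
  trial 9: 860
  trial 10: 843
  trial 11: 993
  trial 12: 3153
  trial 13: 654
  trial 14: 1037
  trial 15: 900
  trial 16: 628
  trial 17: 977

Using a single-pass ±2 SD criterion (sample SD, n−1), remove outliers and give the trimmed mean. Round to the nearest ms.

830 ms

n = 17, ΣRT = 19415, M = 1142.059
Σ(x−M)² = 13001910.94; s = √(13001910.94/16) = 901.454
Cutoffs: 1142.059 ± 2·901.454 → [-660.8, 2945.0]
Outside: 3153, 3817 → excluded.
Retained (n=15): Σ = 12445, mean = 12445/15 = 829.667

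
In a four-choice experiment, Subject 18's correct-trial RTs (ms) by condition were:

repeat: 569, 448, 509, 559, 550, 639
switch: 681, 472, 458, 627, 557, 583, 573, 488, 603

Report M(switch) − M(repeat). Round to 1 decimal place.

14.6 ms

M(repeat) = 3274/6 = 545.667
M(switch) = 5042/9 = 560.222
Difference = 560.222 − 545.667 = 14.556 ms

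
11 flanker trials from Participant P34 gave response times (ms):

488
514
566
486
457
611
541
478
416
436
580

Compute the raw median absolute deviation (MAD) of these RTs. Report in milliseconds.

Sorted: 416, 436, 457, 478, 486, 488, 514, 541, 566, 580, 611 → median = 488
|x − 488|: 0, 26, 78, 2, 31, 123, 53, 10, 72, 52, 92
Sorted deviations: 0, 2, 10, 26, 31, 52, 53, 72, 78, 92, 123 → MAD = 52

52 ms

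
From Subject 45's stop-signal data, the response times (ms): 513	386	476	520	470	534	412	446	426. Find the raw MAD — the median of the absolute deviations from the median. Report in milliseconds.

44 ms

Sorted: 386, 412, 426, 446, 470, 476, 513, 520, 534 → median = 470
|x − 470|: 43, 84, 6, 50, 0, 64, 58, 24, 44
Sorted deviations: 0, 6, 24, 43, 44, 50, 58, 64, 84 → MAD = 44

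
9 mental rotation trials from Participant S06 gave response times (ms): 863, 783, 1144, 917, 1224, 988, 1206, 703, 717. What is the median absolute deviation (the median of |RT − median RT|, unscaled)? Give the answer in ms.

200 ms

Sorted: 703, 717, 783, 863, 917, 988, 1144, 1206, 1224 → median = 917
|x − 917|: 54, 134, 227, 0, 307, 71, 289, 214, 200
Sorted deviations: 0, 54, 71, 134, 200, 214, 227, 289, 307 → MAD = 200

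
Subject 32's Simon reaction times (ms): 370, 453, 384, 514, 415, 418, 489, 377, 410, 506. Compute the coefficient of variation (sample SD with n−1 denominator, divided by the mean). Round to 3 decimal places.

n = 10, Σ = 4336, M = 433.6000
Σ(x−M)² = 26006.400; s = √(26006.400/9) = 53.7550
CV = 53.7550 / 433.6000 = 0.12397

0.124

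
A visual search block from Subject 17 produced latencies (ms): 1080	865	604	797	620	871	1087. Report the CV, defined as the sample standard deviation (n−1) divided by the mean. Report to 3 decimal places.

n = 7, Σ = 5924, M = 846.2857
Σ(x−M)² = 225863.429; s = √(225863.429/6) = 194.0204
CV = 194.0204 / 846.2857 = 0.22926

0.229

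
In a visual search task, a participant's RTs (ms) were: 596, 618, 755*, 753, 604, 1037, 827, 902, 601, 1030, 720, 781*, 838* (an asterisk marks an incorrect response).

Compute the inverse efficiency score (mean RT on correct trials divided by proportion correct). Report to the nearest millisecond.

999 ms

Correct trials (n=10): 596, 618, 753, 604, 1037, 827, 902, 601, 1030, 720
Mean correct RT = 7688/10 = 768.8000 ms
Proportion correct = 10/13
IES = 768.8000 / (10/13) = 999.440 ms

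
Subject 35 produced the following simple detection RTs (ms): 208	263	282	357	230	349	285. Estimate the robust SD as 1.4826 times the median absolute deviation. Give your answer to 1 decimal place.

77.1 ms

Sorted: 208, 230, 263, 282, 285, 349, 357 → median = 282
|x − 282| sorted: 0, 3, 19, 52, 67, 74, 75 → MAD = 52
Robust SD ≈ 1.4826 × 52 = 77.095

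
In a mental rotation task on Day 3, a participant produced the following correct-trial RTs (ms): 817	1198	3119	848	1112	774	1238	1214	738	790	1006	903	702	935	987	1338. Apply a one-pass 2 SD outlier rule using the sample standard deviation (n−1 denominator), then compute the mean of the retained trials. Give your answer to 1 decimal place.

n = 16, ΣRT = 17719, M = 1107.438
Σ(x−M)² = 4896963.94; s = √(4896963.94/15) = 571.371
Cutoffs: 1107.438 ± 2·571.371 → [-35.3, 2250.2]
Outside: 3119 → excluded.
Retained (n=15): Σ = 14600, mean = 14600/15 = 973.333

973.3 ms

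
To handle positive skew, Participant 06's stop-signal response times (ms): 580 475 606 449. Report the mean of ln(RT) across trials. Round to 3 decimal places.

ln(RT): 6.3630, 6.1633, 6.4069, 6.1070
Σ ln(RT) = 25.0402
Mean = 25.0402/4 = 6.26006

6.260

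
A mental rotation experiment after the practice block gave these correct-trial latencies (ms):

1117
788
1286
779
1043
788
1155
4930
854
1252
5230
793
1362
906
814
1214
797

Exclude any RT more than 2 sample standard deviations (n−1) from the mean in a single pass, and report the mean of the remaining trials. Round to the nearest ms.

n = 17, ΣRT = 25108, M = 1476.941
Σ(x−M)² = 30119998.94; s = √(30119998.94/16) = 1372.042
Cutoffs: 1476.941 ± 2·1372.042 → [-1267.1, 4221.0]
Outside: 4930, 5230 → excluded.
Retained (n=15): Σ = 14948, mean = 14948/15 = 996.533

997 ms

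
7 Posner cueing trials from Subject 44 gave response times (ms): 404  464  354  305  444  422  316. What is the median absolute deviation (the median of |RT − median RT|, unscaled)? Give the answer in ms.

50 ms

Sorted: 305, 316, 354, 404, 422, 444, 464 → median = 404
|x − 404|: 0, 60, 50, 99, 40, 18, 88
Sorted deviations: 0, 18, 40, 50, 60, 88, 99 → MAD = 50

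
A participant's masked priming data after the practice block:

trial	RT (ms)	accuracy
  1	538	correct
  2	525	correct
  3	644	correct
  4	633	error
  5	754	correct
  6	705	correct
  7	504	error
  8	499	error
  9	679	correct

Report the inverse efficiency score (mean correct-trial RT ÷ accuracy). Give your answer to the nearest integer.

961 ms

Correct trials (n=6): 538, 525, 644, 754, 705, 679
Mean correct RT = 3845/6 = 640.8333 ms
Proportion correct = 6/9
IES = 640.8333 / (6/9) = 961.250 ms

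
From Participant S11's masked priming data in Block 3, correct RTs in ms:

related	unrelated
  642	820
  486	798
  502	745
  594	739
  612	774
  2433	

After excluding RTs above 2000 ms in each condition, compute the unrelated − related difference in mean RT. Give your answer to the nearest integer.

related: exclude 2433
M(related) = 2836/5 = 567.200
M(unrelated) = 3876/5 = 775.200
Difference = 775.200 − 567.200 = 208.000 ms

208 ms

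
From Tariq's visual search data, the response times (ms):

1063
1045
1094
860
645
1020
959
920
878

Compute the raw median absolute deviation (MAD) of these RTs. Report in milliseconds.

Sorted: 645, 860, 878, 920, 959, 1020, 1045, 1063, 1094 → median = 959
|x − 959|: 104, 86, 135, 99, 314, 61, 0, 39, 81
Sorted deviations: 0, 39, 61, 81, 86, 99, 104, 135, 314 → MAD = 86

86 ms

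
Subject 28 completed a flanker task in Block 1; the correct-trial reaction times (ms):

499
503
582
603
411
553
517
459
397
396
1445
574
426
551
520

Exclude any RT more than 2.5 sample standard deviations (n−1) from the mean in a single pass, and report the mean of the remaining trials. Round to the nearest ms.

n = 15, ΣRT = 8436, M = 562.400
Σ(x−M)² = 900039.60; s = √(900039.60/14) = 253.552
Cutoffs: 562.400 ± 2.5·253.552 → [-71.5, 1196.3]
Outside: 1445 → excluded.
Retained (n=14): Σ = 6991, mean = 6991/14 = 499.357

499 ms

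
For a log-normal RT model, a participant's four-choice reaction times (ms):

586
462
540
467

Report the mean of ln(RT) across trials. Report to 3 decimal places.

ln(RT): 6.3733, 6.1356, 6.2916, 6.1463
Σ ln(RT) = 24.9468
Mean = 24.9468/4 = 6.23670

6.237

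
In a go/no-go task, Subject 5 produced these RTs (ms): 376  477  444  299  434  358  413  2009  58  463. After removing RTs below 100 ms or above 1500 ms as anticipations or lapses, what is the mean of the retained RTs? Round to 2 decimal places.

Excluded: 58, 2009
Retained (n=8): Σ = 3264
Mean = 3264/8 = 408.0000

408.00 ms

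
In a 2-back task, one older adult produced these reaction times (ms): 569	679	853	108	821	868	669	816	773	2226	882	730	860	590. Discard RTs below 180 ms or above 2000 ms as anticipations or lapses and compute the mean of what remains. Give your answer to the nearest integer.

Excluded: 108, 2226
Retained (n=12): Σ = 9110
Mean = 9110/12 = 759.1667

759 ms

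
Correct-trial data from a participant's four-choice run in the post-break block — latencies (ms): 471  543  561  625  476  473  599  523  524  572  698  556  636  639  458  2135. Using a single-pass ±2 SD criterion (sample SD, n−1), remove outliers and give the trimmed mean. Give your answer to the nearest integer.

557 ms

n = 16, ΣRT = 10489, M = 655.562
Σ(x−M)² = 2407381.94; s = √(2407381.94/15) = 400.615
Cutoffs: 655.562 ± 2·400.615 → [-145.7, 1456.8]
Outside: 2135 → excluded.
Retained (n=15): Σ = 8354, mean = 8354/15 = 556.933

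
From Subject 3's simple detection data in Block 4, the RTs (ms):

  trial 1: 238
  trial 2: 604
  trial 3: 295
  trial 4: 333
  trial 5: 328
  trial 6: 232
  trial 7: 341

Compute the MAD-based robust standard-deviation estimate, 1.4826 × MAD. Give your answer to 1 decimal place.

Sorted: 232, 238, 295, 328, 333, 341, 604 → median = 328
|x − 328| sorted: 0, 5, 13, 33, 90, 96, 276 → MAD = 33
Robust SD ≈ 1.4826 × 33 = 48.926

48.9 ms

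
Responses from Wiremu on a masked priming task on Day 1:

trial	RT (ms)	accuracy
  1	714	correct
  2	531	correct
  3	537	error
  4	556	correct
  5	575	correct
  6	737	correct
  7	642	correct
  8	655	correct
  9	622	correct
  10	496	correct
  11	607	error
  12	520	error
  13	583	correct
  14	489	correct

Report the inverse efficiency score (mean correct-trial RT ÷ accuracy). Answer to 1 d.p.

763.6 ms

Correct trials (n=11): 714, 531, 556, 575, 737, 642, 655, 622, 496, 583, 489
Mean correct RT = 6600/11 = 600.0000 ms
Proportion correct = 11/14
IES = 600.0000 / (11/14) = 763.636 ms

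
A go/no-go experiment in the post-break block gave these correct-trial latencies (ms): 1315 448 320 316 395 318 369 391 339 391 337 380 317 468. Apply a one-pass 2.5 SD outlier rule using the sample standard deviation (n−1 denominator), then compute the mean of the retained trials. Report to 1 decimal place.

368.4 ms

n = 14, ΣRT = 6104, M = 436.000
Σ(x−M)² = 862316.00; s = √(862316.00/13) = 257.550
Cutoffs: 436.000 ± 2.5·257.550 → [-207.9, 1079.9]
Outside: 1315 → excluded.
Retained (n=13): Σ = 4789, mean = 4789/13 = 368.385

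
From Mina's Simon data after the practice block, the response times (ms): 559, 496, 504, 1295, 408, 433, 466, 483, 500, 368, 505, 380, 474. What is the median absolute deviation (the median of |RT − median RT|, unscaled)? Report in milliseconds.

Sorted: 368, 380, 408, 433, 466, 474, 483, 496, 500, 504, 505, 559, 1295 → median = 483
|x − 483|: 76, 13, 21, 812, 75, 50, 17, 0, 17, 115, 22, 103, 9
Sorted deviations: 0, 9, 13, 17, 17, 21, 22, 50, 75, 76, 103, 115, 812 → MAD = 22

22 ms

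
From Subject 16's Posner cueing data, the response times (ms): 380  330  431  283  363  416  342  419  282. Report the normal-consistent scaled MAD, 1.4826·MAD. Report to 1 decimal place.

Sorted: 282, 283, 330, 342, 363, 380, 416, 419, 431 → median = 363
|x − 363| sorted: 0, 17, 21, 33, 53, 56, 68, 80, 81 → MAD = 53
Robust SD ≈ 1.4826 × 53 = 78.578

78.6 ms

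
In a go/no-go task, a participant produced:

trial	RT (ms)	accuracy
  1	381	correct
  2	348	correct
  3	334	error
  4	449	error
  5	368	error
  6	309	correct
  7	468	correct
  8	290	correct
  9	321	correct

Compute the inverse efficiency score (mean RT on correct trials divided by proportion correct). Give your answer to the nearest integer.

529 ms

Correct trials (n=6): 381, 348, 309, 468, 290, 321
Mean correct RT = 2117/6 = 352.8333 ms
Proportion correct = 6/9
IES = 352.8333 / (6/9) = 529.250 ms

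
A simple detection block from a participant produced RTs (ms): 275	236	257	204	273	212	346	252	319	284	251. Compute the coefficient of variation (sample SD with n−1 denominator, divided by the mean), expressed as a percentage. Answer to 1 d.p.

n = 11, Σ = 2909, M = 264.4545
Σ(x−M)² = 17798.727; s = √(17798.727/10) = 42.1885
CV = 42.1885 / 264.4545 = 0.15953 = 15.953%

16.0%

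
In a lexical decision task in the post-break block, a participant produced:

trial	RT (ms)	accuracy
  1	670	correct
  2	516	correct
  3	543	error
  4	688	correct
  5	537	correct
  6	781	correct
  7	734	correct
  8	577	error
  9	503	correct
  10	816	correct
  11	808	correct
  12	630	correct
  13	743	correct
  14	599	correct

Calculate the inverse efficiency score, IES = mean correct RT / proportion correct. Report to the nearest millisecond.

Correct trials (n=12): 670, 516, 688, 537, 781, 734, 503, 816, 808, 630, 743, 599
Mean correct RT = 8025/12 = 668.7500 ms
Proportion correct = 12/14
IES = 668.7500 / (12/14) = 780.208 ms

780 ms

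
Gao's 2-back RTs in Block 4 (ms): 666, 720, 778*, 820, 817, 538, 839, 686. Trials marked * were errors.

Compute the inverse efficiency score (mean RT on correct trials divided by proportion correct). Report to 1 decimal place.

830.4 ms

Correct trials (n=7): 666, 720, 820, 817, 538, 839, 686
Mean correct RT = 5086/7 = 726.5714 ms
Proportion correct = 7/8
IES = 726.5714 / (7/8) = 830.367 ms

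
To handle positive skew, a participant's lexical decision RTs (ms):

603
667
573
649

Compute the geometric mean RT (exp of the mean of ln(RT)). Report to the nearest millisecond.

622 ms

ln(RT): 6.4019, 6.5028, 6.3509, 6.4754
Mean ln(RT) = 25.7310/4 = 6.43276
Geometric mean = exp(6.43276) = 621.89 ms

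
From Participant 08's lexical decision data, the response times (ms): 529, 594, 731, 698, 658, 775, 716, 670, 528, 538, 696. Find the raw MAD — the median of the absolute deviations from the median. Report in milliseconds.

61 ms

Sorted: 528, 529, 538, 594, 658, 670, 696, 698, 716, 731, 775 → median = 670
|x − 670|: 141, 76, 61, 28, 12, 105, 46, 0, 142, 132, 26
Sorted deviations: 0, 12, 26, 28, 46, 61, 76, 105, 132, 141, 142 → MAD = 61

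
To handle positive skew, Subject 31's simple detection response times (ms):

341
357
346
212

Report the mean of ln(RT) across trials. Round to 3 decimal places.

5.728

ln(RT): 5.8319, 5.8777, 5.8464, 5.3566
Σ ln(RT) = 22.9126
Mean = 22.9126/4 = 5.72816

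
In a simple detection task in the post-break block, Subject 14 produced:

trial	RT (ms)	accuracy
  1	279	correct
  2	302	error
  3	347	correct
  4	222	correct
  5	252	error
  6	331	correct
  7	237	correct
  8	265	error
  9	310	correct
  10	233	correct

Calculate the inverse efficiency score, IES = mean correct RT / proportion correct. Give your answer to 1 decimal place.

399.8 ms

Correct trials (n=7): 279, 347, 222, 331, 237, 310, 233
Mean correct RT = 1959/7 = 279.8571 ms
Proportion correct = 7/10
IES = 279.8571 / (7/10) = 399.796 ms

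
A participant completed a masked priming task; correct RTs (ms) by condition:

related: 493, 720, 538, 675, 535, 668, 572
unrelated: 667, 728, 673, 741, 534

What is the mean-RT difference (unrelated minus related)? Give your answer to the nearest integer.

68 ms

M(related) = 4201/7 = 600.143
M(unrelated) = 3343/5 = 668.600
Difference = 668.600 − 600.143 = 68.457 ms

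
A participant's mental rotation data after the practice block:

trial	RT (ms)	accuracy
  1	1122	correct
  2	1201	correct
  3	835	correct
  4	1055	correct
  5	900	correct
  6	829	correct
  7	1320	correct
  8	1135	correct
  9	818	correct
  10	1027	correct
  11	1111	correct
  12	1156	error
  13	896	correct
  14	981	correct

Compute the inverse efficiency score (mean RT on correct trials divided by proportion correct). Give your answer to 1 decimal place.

Correct trials (n=13): 1122, 1201, 835, 1055, 900, 829, 1320, 1135, 818, 1027, 1111, 896, 981
Mean correct RT = 13230/13 = 1017.6923 ms
Proportion correct = 13/14
IES = 1017.6923 / (13/14) = 1095.976 ms

1096.0 ms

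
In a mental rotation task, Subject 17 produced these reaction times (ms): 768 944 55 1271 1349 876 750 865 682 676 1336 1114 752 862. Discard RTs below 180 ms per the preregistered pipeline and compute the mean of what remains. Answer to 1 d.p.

941.9 ms

Excluded: 55
Retained (n=13): Σ = 12245
Mean = 12245/13 = 941.9231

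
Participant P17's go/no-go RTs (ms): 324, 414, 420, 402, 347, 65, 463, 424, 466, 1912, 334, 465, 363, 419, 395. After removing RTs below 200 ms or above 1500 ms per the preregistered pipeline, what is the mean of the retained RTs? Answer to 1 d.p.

402.8 ms

Excluded: 65, 1912
Retained (n=13): Σ = 5236
Mean = 5236/13 = 402.7692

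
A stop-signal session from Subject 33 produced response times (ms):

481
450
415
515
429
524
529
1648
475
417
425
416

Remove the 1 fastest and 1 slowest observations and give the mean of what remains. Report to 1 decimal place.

466.1 ms

Sorted: 415, 416, 417, 425, 429, 450, 475, 481, 515, 524, 529, 1648
Drop lowest 1 (415) and highest 1 (1648)
Remaining (n=10): Σ = 4661, mean = 4661/10 = 466.100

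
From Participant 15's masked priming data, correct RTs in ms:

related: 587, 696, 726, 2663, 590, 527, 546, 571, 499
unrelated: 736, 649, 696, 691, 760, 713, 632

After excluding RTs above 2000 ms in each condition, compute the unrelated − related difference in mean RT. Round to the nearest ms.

related: exclude 2663
M(related) = 4742/8 = 592.750
M(unrelated) = 4877/7 = 696.714
Difference = 696.714 − 592.750 = 103.964 ms

104 ms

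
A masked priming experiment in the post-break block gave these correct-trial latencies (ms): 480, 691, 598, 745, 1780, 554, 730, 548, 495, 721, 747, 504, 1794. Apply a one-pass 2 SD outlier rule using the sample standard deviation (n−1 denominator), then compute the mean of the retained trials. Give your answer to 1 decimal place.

619.4 ms

n = 13, ΣRT = 10387, M = 799.000
Σ(x−M)² = 2425144.00; s = √(2425144.00/12) = 449.550
Cutoffs: 799.000 ± 2·449.550 → [-100.1, 1698.1]
Outside: 1780, 1794 → excluded.
Retained (n=11): Σ = 6813, mean = 6813/11 = 619.364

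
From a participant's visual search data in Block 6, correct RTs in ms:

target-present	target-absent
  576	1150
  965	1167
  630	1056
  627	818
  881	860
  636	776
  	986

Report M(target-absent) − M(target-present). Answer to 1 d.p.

M(target-present) = 4315/6 = 719.167
M(target-absent) = 6813/7 = 973.286
Difference = 973.286 − 719.167 = 254.119 ms

254.1 ms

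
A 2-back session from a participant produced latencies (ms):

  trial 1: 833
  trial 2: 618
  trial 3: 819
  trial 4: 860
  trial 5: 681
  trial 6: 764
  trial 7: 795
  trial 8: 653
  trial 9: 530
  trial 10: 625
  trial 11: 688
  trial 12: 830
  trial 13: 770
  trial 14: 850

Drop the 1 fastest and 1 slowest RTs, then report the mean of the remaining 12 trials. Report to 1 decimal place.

Sorted: 530, 618, 625, 653, 681, 688, 764, 770, 795, 819, 830, 833, 850, 860
Drop lowest 1 (530) and highest 1 (860)
Remaining (n=12): Σ = 8926, mean = 8926/12 = 743.833

743.8 ms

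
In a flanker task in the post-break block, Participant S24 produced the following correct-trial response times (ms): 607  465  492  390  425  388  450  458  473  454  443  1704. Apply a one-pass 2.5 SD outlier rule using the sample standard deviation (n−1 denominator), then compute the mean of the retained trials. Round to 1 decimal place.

458.6 ms

n = 12, ΣRT = 6749, M = 562.417
Σ(x−M)² = 1456230.92; s = √(1456230.92/11) = 363.847
Cutoffs: 562.417 ± 2.5·363.847 → [-347.2, 1472.0]
Outside: 1704 → excluded.
Retained (n=11): Σ = 5045, mean = 5045/11 = 458.636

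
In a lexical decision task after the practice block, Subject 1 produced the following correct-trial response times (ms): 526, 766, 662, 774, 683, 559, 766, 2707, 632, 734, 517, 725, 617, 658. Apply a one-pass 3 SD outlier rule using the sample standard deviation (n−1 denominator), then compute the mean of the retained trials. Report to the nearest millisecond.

663 ms

n = 14, ΣRT = 11326, M = 809.000
Σ(x−M)² = 3976340.00; s = √(3976340.00/13) = 553.057
Cutoffs: 809.000 ± 3·553.057 → [-850.2, 2468.2]
Outside: 2707 → excluded.
Retained (n=13): Σ = 8619, mean = 8619/13 = 663.000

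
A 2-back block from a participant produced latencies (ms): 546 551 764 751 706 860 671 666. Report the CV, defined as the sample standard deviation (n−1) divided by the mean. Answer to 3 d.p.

0.154

n = 8, Σ = 5515, M = 689.3750
Σ(x−M)² = 79343.875; s = √(79343.875/7) = 106.4652
CV = 106.4652 / 689.3750 = 0.15444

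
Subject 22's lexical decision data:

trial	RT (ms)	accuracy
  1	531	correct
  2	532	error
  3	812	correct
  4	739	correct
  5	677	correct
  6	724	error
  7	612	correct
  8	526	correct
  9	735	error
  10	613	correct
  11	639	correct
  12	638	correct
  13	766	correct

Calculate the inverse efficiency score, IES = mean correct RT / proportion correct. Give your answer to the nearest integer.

852 ms

Correct trials (n=10): 531, 812, 739, 677, 612, 526, 613, 639, 638, 766
Mean correct RT = 6553/10 = 655.3000 ms
Proportion correct = 10/13
IES = 655.3000 / (10/13) = 851.890 ms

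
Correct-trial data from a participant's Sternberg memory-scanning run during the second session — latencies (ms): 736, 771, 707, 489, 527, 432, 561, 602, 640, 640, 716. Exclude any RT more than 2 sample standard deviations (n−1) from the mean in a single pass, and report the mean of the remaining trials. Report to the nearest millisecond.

n = 11, ΣRT = 6821, M = 620.091
Σ(x−M)² = 118800.91; s = √(118800.91/10) = 108.996
Cutoffs: 620.091 ± 2·108.996 → [402.1, 838.1]
No RTs fall outside the cutoffs; all 11 retained. Mean = 6821/11 = 620.091

620 ms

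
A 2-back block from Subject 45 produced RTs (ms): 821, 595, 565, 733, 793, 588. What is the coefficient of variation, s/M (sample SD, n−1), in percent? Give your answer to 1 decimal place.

16.6%

n = 6, Σ = 4095, M = 682.5000
Σ(x−M)² = 64335.500; s = √(64335.500/5) = 113.4332
CV = 113.4332 / 682.5000 = 0.16620 = 16.620%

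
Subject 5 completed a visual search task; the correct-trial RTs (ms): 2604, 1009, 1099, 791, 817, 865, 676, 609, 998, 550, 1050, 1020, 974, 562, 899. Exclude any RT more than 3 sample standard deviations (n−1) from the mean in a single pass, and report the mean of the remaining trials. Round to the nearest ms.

n = 15, ΣRT = 14523, M = 968.200
Σ(x−M)² = 3328906.40; s = √(3328906.40/14) = 487.626
Cutoffs: 968.200 ± 3·487.626 → [-494.7, 2431.1]
Outside: 2604 → excluded.
Retained (n=14): Σ = 11919, mean = 11919/14 = 851.357

851 ms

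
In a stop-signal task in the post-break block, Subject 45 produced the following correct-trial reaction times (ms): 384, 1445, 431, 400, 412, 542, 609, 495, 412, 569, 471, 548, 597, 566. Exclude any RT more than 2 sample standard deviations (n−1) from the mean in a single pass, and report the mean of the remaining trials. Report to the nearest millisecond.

495 ms

n = 14, ΣRT = 7881, M = 562.929
Σ(x−M)² = 916630.93; s = √(916630.93/13) = 265.537
Cutoffs: 562.929 ± 2·265.537 → [31.9, 1094.0]
Outside: 1445 → excluded.
Retained (n=13): Σ = 6436, mean = 6436/13 = 495.077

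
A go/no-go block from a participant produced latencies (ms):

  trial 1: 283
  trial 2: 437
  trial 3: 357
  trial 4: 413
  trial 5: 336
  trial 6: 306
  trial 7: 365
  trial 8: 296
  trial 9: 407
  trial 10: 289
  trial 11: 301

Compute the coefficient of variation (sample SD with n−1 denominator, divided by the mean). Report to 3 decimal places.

0.160

n = 11, Σ = 3790, M = 344.5455
Σ(x−M)² = 30392.727; s = √(30392.727/10) = 55.1296
CV = 55.1296 / 344.5455 = 0.16001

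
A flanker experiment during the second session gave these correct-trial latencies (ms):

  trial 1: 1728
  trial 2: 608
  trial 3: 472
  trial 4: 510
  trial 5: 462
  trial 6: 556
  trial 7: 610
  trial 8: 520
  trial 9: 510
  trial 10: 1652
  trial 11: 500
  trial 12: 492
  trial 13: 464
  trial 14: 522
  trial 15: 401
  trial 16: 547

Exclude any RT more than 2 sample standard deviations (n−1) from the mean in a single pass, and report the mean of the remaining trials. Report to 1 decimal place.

n = 16, ΣRT = 10554, M = 659.625
Σ(x−M)² = 2470987.75; s = √(2470987.75/15) = 405.873
Cutoffs: 659.625 ± 2·405.873 → [-152.1, 1471.4]
Outside: 1652, 1728 → excluded.
Retained (n=14): Σ = 7174, mean = 7174/14 = 512.429

512.4 ms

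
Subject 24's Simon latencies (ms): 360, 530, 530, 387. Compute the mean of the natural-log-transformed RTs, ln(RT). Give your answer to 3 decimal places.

ln(RT): 5.8861, 6.2729, 6.2729, 5.9584
Σ ln(RT) = 24.3903
Mean = 24.3903/4 = 6.09757

6.098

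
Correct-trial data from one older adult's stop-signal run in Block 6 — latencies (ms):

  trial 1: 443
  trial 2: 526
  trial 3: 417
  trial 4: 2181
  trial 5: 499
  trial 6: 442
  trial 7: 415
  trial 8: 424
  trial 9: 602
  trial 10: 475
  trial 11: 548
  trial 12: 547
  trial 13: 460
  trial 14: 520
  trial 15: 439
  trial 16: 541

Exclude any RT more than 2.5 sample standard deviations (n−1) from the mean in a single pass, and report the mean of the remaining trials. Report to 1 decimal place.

n = 16, ΣRT = 9479, M = 592.438
Σ(x−M)² = 2739169.94; s = √(2739169.94/15) = 427.330
Cutoffs: 592.438 ± 2.5·427.330 → [-475.9, 1660.8]
Outside: 2181 → excluded.
Retained (n=15): Σ = 7298, mean = 7298/15 = 486.533

486.5 ms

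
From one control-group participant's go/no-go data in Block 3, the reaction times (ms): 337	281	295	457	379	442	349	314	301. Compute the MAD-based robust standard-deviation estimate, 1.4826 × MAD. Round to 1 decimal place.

Sorted: 281, 295, 301, 314, 337, 349, 379, 442, 457 → median = 337
|x − 337| sorted: 0, 12, 23, 36, 42, 42, 56, 105, 120 → MAD = 42
Robust SD ≈ 1.4826 × 42 = 62.269

62.3 ms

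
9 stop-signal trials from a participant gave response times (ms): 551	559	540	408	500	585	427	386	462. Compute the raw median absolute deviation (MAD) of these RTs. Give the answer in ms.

59 ms

Sorted: 386, 408, 427, 462, 500, 540, 551, 559, 585 → median = 500
|x − 500|: 51, 59, 40, 92, 0, 85, 73, 114, 38
Sorted deviations: 0, 38, 40, 51, 59, 73, 85, 92, 114 → MAD = 59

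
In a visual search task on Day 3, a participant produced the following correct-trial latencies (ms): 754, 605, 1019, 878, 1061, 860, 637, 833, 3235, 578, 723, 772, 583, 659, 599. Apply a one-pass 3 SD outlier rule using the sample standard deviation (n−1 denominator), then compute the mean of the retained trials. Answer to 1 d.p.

n = 15, ΣRT = 13796, M = 919.733
Σ(x−M)² = 6071116.93; s = √(6071116.93/14) = 658.522
Cutoffs: 919.733 ± 3·658.522 → [-1055.8, 2895.3]
Outside: 3235 → excluded.
Retained (n=14): Σ = 10561, mean = 10561/14 = 754.357

754.4 ms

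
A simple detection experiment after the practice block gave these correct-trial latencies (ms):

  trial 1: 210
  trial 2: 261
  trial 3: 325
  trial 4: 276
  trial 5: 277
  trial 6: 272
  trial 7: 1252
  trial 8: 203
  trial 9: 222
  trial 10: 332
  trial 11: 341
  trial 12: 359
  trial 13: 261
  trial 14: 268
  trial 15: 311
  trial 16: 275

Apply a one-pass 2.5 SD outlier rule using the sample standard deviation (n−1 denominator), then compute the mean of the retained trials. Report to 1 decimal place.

n = 16, ΣRT = 5445, M = 340.312
Σ(x−M)² = 917407.44; s = √(917407.44/15) = 247.306
Cutoffs: 340.312 ± 2.5·247.306 → [-278.0, 958.6]
Outside: 1252 → excluded.
Retained (n=15): Σ = 4193, mean = 4193/15 = 279.533

279.5 ms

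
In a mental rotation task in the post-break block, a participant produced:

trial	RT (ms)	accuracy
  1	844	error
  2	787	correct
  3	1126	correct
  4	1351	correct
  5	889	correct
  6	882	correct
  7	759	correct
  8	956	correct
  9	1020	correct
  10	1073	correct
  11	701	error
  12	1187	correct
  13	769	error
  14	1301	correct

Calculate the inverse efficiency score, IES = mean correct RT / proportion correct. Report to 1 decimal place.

Correct trials (n=11): 787, 1126, 1351, 889, 882, 759, 956, 1020, 1073, 1187, 1301
Mean correct RT = 11331/11 = 1030.0909 ms
Proportion correct = 11/14
IES = 1030.0909 / (11/14) = 1311.025 ms

1311.0 ms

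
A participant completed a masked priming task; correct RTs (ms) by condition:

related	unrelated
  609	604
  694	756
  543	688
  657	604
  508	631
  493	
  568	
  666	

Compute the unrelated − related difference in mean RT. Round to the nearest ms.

64 ms

M(related) = 4738/8 = 592.250
M(unrelated) = 3283/5 = 656.600
Difference = 656.600 − 592.250 = 64.350 ms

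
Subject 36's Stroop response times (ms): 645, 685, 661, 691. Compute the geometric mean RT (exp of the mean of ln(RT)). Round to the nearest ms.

670 ms

ln(RT): 6.4693, 6.5294, 6.4938, 6.5381
Mean ln(RT) = 26.0306/4 = 6.50764
Geometric mean = exp(6.50764) = 670.24 ms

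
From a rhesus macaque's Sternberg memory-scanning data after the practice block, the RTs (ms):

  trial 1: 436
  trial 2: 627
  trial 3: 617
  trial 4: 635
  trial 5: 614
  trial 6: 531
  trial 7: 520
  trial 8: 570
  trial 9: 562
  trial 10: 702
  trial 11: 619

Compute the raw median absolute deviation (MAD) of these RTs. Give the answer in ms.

Sorted: 436, 520, 531, 562, 570, 614, 617, 619, 627, 635, 702 → median = 614
|x − 614|: 178, 13, 3, 21, 0, 83, 94, 44, 52, 88, 5
Sorted deviations: 0, 3, 5, 13, 21, 44, 52, 83, 88, 94, 178 → MAD = 44

44 ms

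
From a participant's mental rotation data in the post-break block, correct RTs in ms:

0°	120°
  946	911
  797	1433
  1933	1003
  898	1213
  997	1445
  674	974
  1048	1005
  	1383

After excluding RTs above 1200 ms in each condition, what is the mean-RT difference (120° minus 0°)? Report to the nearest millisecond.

0°: exclude 1933
120°: exclude 1433, 1213, 1445, 1383
M(0°) = 5360/6 = 893.333
M(120°) = 3893/4 = 973.250
Difference = 973.250 − 893.333 = 79.917 ms

80 ms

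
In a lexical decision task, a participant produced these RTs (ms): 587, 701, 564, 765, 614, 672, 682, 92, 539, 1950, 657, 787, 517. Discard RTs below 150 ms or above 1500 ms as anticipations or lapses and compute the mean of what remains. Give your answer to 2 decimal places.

Excluded: 92, 1950
Retained (n=11): Σ = 7085
Mean = 7085/11 = 644.0909

644.09 ms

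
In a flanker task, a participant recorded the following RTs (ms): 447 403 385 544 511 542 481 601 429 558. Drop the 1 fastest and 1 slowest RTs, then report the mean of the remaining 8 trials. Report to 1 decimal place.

Sorted: 385, 403, 429, 447, 481, 511, 542, 544, 558, 601
Drop lowest 1 (385) and highest 1 (601)
Remaining (n=8): Σ = 3915, mean = 3915/8 = 489.375

489.4 ms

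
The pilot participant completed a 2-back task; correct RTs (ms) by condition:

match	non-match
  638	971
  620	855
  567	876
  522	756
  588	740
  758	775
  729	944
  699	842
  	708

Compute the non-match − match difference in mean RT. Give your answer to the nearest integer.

190 ms

M(match) = 5121/8 = 640.125
M(non-match) = 7467/9 = 829.667
Difference = 829.667 − 640.125 = 189.542 ms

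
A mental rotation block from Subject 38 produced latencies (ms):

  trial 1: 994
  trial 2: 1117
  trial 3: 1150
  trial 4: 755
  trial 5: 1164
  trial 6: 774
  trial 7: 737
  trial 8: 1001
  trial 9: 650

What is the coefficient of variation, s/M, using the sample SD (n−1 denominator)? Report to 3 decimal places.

0.215

n = 9, Σ = 8342, M = 926.8889
Σ(x−M)² = 317784.889; s = √(317784.889/8) = 199.3066
CV = 199.3066 / 926.8889 = 0.21503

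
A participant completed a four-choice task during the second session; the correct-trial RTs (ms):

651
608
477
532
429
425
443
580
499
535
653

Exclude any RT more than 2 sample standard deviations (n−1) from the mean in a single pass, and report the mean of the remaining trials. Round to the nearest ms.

n = 11, ΣRT = 5832, M = 530.182
Σ(x−M)² = 70947.64; s = √(70947.64/10) = 84.230
Cutoffs: 530.182 ± 2·84.230 → [361.7, 698.6]
No RTs fall outside the cutoffs; all 11 retained. Mean = 5832/11 = 530.182

530 ms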